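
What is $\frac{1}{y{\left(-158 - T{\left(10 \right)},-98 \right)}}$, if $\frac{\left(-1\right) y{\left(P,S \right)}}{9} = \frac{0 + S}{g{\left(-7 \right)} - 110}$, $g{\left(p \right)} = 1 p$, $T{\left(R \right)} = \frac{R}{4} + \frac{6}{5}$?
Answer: $- \frac{13}{98} \approx -0.13265$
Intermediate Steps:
$T{\left(R \right)} = \frac{6}{5} + \frac{R}{4}$ ($T{\left(R \right)} = R \frac{1}{4} + 6 \cdot \frac{1}{5} = \frac{R}{4} + \frac{6}{5} = \frac{6}{5} + \frac{R}{4}$)
$g{\left(p \right)} = p$
$y{\left(P,S \right)} = \frac{S}{13}$ ($y{\left(P,S \right)} = - 9 \frac{0 + S}{-7 - 110} = - 9 \frac{S}{-117} = - 9 S \left(- \frac{1}{117}\right) = - 9 \left(- \frac{S}{117}\right) = \frac{S}{13}$)
$\frac{1}{y{\left(-158 - T{\left(10 \right)},-98 \right)}} = \frac{1}{\frac{1}{13} \left(-98\right)} = \frac{1}{- \frac{98}{13}} = - \frac{13}{98}$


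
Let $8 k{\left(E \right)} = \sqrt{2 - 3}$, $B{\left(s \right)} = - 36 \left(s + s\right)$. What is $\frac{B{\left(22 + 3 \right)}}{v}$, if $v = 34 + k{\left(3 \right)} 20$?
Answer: $- \frac{244800}{4649} + \frac{18000 i}{4649} \approx -52.656 + 3.8718 i$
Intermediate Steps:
$B{\left(s \right)} = - 72 s$ ($B{\left(s \right)} = - 36 \cdot 2 s = - 72 s$)
$k{\left(E \right)} = \frac{i}{8}$ ($k{\left(E \right)} = \frac{\sqrt{2 - 3}}{8} = \frac{\sqrt{-1}}{8} = \frac{i}{8}$)
$v = 34 + \frac{5 i}{2}$ ($v = 34 + \frac{i}{8} \cdot 20 = 34 + \frac{5 i}{2} \approx 34.0 + 2.5 i$)
$\frac{B{\left(22 + 3 \right)}}{v} = \frac{\left(-72\right) \left(22 + 3\right)}{34 + \frac{5 i}{2}} = \left(-72\right) 25 \frac{4 \left(34 - \frac{5 i}{2}\right)}{4649} = - 1800 \frac{4 \left(34 - \frac{5 i}{2}\right)}{4649} = - \frac{7200 \left(34 - \frac{5 i}{2}\right)}{4649}$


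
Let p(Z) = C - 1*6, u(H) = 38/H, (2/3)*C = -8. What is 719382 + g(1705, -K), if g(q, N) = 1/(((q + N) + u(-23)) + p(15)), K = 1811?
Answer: 2079013957/2890 ≈ 7.1938e+5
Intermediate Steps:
C = -12 (C = (3/2)*(-8) = -12)
p(Z) = -18 (p(Z) = -12 - 1*6 = -12 - 6 = -18)
g(q, N) = 1/(-452/23 + N + q) (g(q, N) = 1/(((q + N) + 38/(-23)) - 18) = 1/(((N + q) + 38*(-1/23)) - 18) = 1/(((N + q) - 38/23) - 18) = 1/((-38/23 + N + q) - 18) = 1/(-452/23 + N + q))
719382 + g(1705, -K) = 719382 + 23/(-452 + 23*(-1*1811) + 23*1705) = 719382 + 23/(-452 + 23*(-1811) + 39215) = 719382 + 23/(-452 - 41653 + 39215) = 719382 + 23/(-2890) = 719382 + 23*(-1/2890) = 719382 - 23/2890 = 2079013957/2890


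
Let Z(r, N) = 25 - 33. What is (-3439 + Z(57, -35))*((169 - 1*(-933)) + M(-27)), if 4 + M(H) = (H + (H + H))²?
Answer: -26400573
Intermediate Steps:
Z(r, N) = -8
M(H) = -4 + 9*H² (M(H) = -4 + (H + (H + H))² = -4 + (H + 2*H)² = -4 + (3*H)² = -4 + 9*H²)
(-3439 + Z(57, -35))*((169 - 1*(-933)) + M(-27)) = (-3439 - 8)*((169 - 1*(-933)) + (-4 + 9*(-27)²)) = -3447*((169 + 933) + (-4 + 9*729)) = -3447*(1102 + (-4 + 6561)) = -3447*(1102 + 6557) = -3447*7659 = -26400573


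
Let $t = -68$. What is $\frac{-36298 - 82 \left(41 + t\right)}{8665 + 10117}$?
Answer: $- \frac{17042}{9391} \approx -1.8147$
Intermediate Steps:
$\frac{-36298 - 82 \left(41 + t\right)}{8665 + 10117} = \frac{-36298 - 82 \left(41 - 68\right)}{8665 + 10117} = \frac{-36298 - -2214}{18782} = \left(-36298 + 2214\right) \frac{1}{18782} = \left(-34084\right) \frac{1}{18782} = - \frac{17042}{9391}$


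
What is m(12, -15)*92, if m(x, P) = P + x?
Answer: -276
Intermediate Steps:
m(12, -15)*92 = (-15 + 12)*92 = -3*92 = -276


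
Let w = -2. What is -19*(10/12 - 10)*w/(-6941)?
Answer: 95/1893 ≈ 0.050185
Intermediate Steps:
-19*(10/12 - 10)*w/(-6941) = -19*(10/12 - 10)*(-2)/(-6941) = -19*(10*(1/12) - 10)*(-2)*(-1/6941) = -19*(⅚ - 10)*(-2)*(-1/6941) = -(-1045)*(-2)/6*(-1/6941) = -19*55/3*(-1/6941) = -1045/3*(-1/6941) = 95/1893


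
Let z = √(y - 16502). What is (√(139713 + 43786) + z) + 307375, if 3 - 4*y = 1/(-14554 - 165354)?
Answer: 307375 + √183499 + I*√534094118221603/179908 ≈ 3.078e+5 + 128.46*I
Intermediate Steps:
y = 539725/719632 (y = ¾ - 1/(4*(-14554 - 165354)) = ¾ - ¼/(-179908) = ¾ - ¼*(-1/179908) = ¾ + 1/719632 = 539725/719632 ≈ 0.75000)
z = I*√534094118221603/179908 (z = √(539725/719632 - 16502) = √(-11874827539/719632) = I*√534094118221603/179908 ≈ 128.46*I)
(√(139713 + 43786) + z) + 307375 = (√(139713 + 43786) + I*√534094118221603/179908) + 307375 = (√183499 + I*√534094118221603/179908) + 307375 = 307375 + √183499 + I*√534094118221603/179908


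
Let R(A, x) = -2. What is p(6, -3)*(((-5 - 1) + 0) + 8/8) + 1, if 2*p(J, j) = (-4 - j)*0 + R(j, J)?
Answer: 6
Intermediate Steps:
p(J, j) = -1 (p(J, j) = ((-4 - j)*0 - 2)/2 = (0 - 2)/2 = (½)*(-2) = -1)
p(6, -3)*(((-5 - 1) + 0) + 8/8) + 1 = -(((-5 - 1) + 0) + 8/8) + 1 = -((-6 + 0) + 8*(⅛)) + 1 = -(-6 + 1) + 1 = -1*(-5) + 1 = 5 + 1 = 6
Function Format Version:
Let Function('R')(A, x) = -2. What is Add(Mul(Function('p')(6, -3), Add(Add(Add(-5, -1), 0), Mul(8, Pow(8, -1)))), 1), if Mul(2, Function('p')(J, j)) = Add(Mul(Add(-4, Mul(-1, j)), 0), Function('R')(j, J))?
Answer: 6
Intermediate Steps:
Function('p')(J, j) = -1 (Function('p')(J, j) = Mul(Rational(1, 2), Add(Mul(Add(-4, Mul(-1, j)), 0), -2)) = Mul(Rational(1, 2), Add(0, -2)) = Mul(Rational(1, 2), -2) = -1)
Add(Mul(Function('p')(6, -3), Add(Add(Add(-5, -1), 0), Mul(8, Pow(8, -1)))), 1) = Add(Mul(-1, Add(Add(Add(-5, -1), 0), Mul(8, Pow(8, -1)))), 1) = Add(Mul(-1, Add(Add(-6, 0), Mul(8, Rational(1, 8)))), 1) = Add(Mul(-1, Add(-6, 1)), 1) = Add(Mul(-1, -5), 1) = Add(5, 1) = 6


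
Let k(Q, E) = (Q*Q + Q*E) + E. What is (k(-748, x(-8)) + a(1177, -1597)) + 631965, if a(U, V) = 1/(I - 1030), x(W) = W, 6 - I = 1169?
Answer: 2625996884/2193 ≈ 1.1974e+6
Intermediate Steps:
I = -1163 (I = 6 - 1*1169 = 6 - 1169 = -1163)
a(U, V) = -1/2193 (a(U, V) = 1/(-1163 - 1030) = 1/(-2193) = -1/2193)
k(Q, E) = E + Q**2 + E*Q (k(Q, E) = (Q**2 + E*Q) + E = E + Q**2 + E*Q)
(k(-748, x(-8)) + a(1177, -1597)) + 631965 = ((-8 + (-748)**2 - 8*(-748)) - 1/2193) + 631965 = ((-8 + 559504 + 5984) - 1/2193) + 631965 = (565480 - 1/2193) + 631965 = 1240097639/2193 + 631965 = 2625996884/2193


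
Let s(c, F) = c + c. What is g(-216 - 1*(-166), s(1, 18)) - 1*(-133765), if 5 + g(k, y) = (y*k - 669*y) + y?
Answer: 132324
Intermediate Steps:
s(c, F) = 2*c
g(k, y) = -5 - 668*y + k*y (g(k, y) = -5 + ((y*k - 669*y) + y) = -5 + ((k*y - 669*y) + y) = -5 + ((-669*y + k*y) + y) = -5 + (-668*y + k*y) = -5 - 668*y + k*y)
g(-216 - 1*(-166), s(1, 18)) - 1*(-133765) = (-5 - 1336 + (-216 - 1*(-166))*(2*1)) - 1*(-133765) = (-5 - 668*2 + (-216 + 166)*2) + 133765 = (-5 - 1336 - 50*2) + 133765 = (-5 - 1336 - 100) + 133765 = -1441 + 133765 = 132324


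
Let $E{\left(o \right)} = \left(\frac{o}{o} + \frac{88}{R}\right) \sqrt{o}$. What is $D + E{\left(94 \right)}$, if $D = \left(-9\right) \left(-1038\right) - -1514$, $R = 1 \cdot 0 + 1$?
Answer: $10856 + 89 \sqrt{94} \approx 11719.0$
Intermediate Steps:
$R = 1$ ($R = 0 + 1 = 1$)
$E{\left(o \right)} = 89 \sqrt{o}$ ($E{\left(o \right)} = \left(\frac{o}{o} + \frac{88}{1}\right) \sqrt{o} = \left(1 + 88 \cdot 1\right) \sqrt{o} = \left(1 + 88\right) \sqrt{o} = 89 \sqrt{o}$)
$D = 10856$ ($D = 9342 + 1514 = 10856$)
$D + E{\left(94 \right)} = 10856 + 89 \sqrt{94}$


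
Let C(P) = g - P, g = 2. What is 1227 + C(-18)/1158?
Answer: 710443/579 ≈ 1227.0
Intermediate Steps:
C(P) = 2 - P
1227 + C(-18)/1158 = 1227 + (2 - 1*(-18))/1158 = 1227 + (2 + 18)/1158 = 1227 + (1/1158)*20 = 1227 + 10/579 = 710443/579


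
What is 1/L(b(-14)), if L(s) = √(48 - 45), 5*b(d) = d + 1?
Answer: √3/3 ≈ 0.57735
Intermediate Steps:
b(d) = ⅕ + d/5 (b(d) = (d + 1)/5 = (1 + d)/5 = ⅕ + d/5)
L(s) = √3
1/L(b(-14)) = 1/(√3) = √3/3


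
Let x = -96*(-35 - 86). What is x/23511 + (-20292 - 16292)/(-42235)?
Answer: 450242728/330995695 ≈ 1.3603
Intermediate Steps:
x = 11616 (x = -96*(-121) = 11616)
x/23511 + (-20292 - 16292)/(-42235) = 11616/23511 + (-20292 - 16292)/(-42235) = 11616*(1/23511) - 36584*(-1/42235) = 3872/7837 + 36584/42235 = 450242728/330995695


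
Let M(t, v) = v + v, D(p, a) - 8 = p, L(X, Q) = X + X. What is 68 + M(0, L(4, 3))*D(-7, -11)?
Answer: 84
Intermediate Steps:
L(X, Q) = 2*X
D(p, a) = 8 + p
M(t, v) = 2*v
68 + M(0, L(4, 3))*D(-7, -11) = 68 + (2*(2*4))*(8 - 7) = 68 + (2*8)*1 = 68 + 16*1 = 68 + 16 = 84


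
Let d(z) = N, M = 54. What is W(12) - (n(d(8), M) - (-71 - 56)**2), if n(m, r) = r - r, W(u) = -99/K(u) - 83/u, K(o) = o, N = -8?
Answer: 96683/6 ≈ 16114.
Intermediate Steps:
d(z) = -8
W(u) = -182/u (W(u) = -99/u - 83/u = -182/u)
n(m, r) = 0
W(12) - (n(d(8), M) - (-71 - 56)**2) = -182/12 - (0 - (-71 - 56)**2) = -182*1/12 - (0 - 1*(-127)**2) = -91/6 - (0 - 1*16129) = -91/6 - (0 - 16129) = -91/6 - 1*(-16129) = -91/6 + 16129 = 96683/6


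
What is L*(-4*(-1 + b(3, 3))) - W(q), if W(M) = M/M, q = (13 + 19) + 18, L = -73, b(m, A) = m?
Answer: 583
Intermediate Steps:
q = 50 (q = 32 + 18 = 50)
W(M) = 1
L*(-4*(-1 + b(3, 3))) - W(q) = -(-292)*(-1 + 3) - 1*1 = -(-292)*2 - 1 = -73*(-8) - 1 = 584 - 1 = 583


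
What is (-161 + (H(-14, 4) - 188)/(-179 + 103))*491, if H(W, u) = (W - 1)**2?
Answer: -6026043/76 ≈ -79290.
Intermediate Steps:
H(W, u) = (-1 + W)**2
(-161 + (H(-14, 4) - 188)/(-179 + 103))*491 = (-161 + ((-1 - 14)**2 - 188)/(-179 + 103))*491 = (-161 + ((-15)**2 - 188)/(-76))*491 = (-161 + (225 - 188)*(-1/76))*491 = (-161 + 37*(-1/76))*491 = (-161 - 37/76)*491 = -12273/76*491 = -6026043/76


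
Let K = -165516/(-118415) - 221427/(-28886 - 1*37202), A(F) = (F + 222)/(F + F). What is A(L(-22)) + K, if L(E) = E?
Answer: 144275783/711437320 ≈ 0.20279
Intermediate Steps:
A(F) = (222 + F)/(2*F) (A(F) = (222 + F)/((2*F)) = (222 + F)*(1/(2*F)) = (222 + F)/(2*F))
K = 3378081783/711437320 (K = -165516*(-1/118415) - 221427/(-28886 - 37202) = 165516/118415 - 221427/(-66088) = 165516/118415 - 221427*(-1/66088) = 165516/118415 + 221427/66088 = 3378081783/711437320 ≈ 4.7482)
A(L(-22)) + K = (½)*(222 - 22)/(-22) + 3378081783/711437320 = (½)*(-1/22)*200 + 3378081783/711437320 = -50/11 + 3378081783/711437320 = 144275783/711437320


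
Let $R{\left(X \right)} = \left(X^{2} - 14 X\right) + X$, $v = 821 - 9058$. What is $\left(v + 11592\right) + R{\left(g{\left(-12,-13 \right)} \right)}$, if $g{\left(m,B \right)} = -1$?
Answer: $3369$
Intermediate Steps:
$v = -8237$ ($v = 821 - 9058 = -8237$)
$R{\left(X \right)} = X^{2} - 13 X$
$\left(v + 11592\right) + R{\left(g{\left(-12,-13 \right)} \right)} = \left(-8237 + 11592\right) - \left(-13 - 1\right) = 3355 - -14 = 3355 + 14 = 3369$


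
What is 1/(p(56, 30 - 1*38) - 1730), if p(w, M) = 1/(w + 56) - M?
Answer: -112/192863 ≈ -0.00058072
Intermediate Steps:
p(w, M) = 1/(56 + w) - M
1/(p(56, 30 - 1*38) - 1730) = 1/((1 - 56*(30 - 1*38) - 1*(30 - 1*38)*56)/(56 + 56) - 1730) = 1/((1 - 56*(30 - 38) - 1*(30 - 38)*56)/112 - 1730) = 1/((1 - 56*(-8) - 1*(-8)*56)/112 - 1730) = 1/((1 + 448 + 448)/112 - 1730) = 1/((1/112)*897 - 1730) = 1/(897/112 - 1730) = 1/(-192863/112) = -112/192863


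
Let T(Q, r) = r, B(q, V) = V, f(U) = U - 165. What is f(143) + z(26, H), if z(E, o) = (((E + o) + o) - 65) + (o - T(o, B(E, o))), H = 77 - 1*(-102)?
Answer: 297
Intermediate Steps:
f(U) = -165 + U
H = 179 (H = 77 + 102 = 179)
z(E, o) = -65 + E + 2*o (z(E, o) = (((E + o) + o) - 65) + (o - o) = ((E + 2*o) - 65) + 0 = (-65 + E + 2*o) + 0 = -65 + E + 2*o)
f(143) + z(26, H) = (-165 + 143) + (-65 + 26 + 2*179) = -22 + (-65 + 26 + 358) = -22 + 319 = 297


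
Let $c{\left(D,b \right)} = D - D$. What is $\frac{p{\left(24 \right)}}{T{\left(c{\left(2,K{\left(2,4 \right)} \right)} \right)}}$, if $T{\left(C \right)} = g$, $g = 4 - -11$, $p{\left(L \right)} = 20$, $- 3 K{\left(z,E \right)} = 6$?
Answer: $\frac{4}{3} \approx 1.3333$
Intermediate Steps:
$K{\left(z,E \right)} = -2$ ($K{\left(z,E \right)} = \left(- \frac{1}{3}\right) 6 = -2$)
$c{\left(D,b \right)} = 0$
$g = 15$ ($g = 4 + 11 = 15$)
$T{\left(C \right)} = 15$
$\frac{p{\left(24 \right)}}{T{\left(c{\left(2,K{\left(2,4 \right)} \right)} \right)}} = \frac{20}{15} = 20 \cdot \frac{1}{15} = \frac{4}{3}$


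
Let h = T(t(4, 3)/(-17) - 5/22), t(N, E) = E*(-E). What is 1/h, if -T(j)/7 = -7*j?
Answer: 374/5537 ≈ 0.067546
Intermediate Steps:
t(N, E) = -E**2
T(j) = 49*j (T(j) = -(-49)*j = 49*j)
h = 5537/374 (h = 49*(-1*3**2/(-17) - 5/22) = 49*(-1*9*(-1/17) - 5*1/22) = 49*(-9*(-1/17) - 5/22) = 49*(9/17 - 5/22) = 49*(113/374) = 5537/374 ≈ 14.805)
1/h = 1/(5537/374) = 374/5537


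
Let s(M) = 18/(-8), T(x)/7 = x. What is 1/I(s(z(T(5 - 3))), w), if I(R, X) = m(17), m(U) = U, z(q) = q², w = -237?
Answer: 1/17 ≈ 0.058824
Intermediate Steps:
T(x) = 7*x
s(M) = -9/4 (s(M) = 18*(-⅛) = -9/4)
I(R, X) = 17
1/I(s(z(T(5 - 3))), w) = 1/17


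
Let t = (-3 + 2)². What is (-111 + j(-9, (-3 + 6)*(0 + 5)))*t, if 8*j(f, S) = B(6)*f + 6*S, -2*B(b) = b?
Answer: -771/8 ≈ -96.375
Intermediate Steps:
B(b) = -b/2
t = 1 (t = (-1)² = 1)
j(f, S) = -3*f/8 + 3*S/4 (j(f, S) = ((-½*6)*f + 6*S)/8 = (-3*f + 6*S)/8 = -3*f/8 + 3*S/4)
(-111 + j(-9, (-3 + 6)*(0 + 5)))*t = (-111 + (-3/8*(-9) + 3*((-3 + 6)*(0 + 5))/4))*1 = (-111 + (27/8 + 3*(3*5)/4))*1 = (-111 + (27/8 + (¾)*15))*1 = (-111 + (27/8 + 45/4))*1 = (-111 + 117/8)*1 = -771/8*1 = -771/8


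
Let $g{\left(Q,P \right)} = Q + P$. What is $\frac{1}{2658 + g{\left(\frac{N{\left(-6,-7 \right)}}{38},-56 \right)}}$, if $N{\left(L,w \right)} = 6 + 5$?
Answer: $\frac{38}{98887} \approx 0.00038428$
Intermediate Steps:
$N{\left(L,w \right)} = 11$
$g{\left(Q,P \right)} = P + Q$
$\frac{1}{2658 + g{\left(\frac{N{\left(-6,-7 \right)}}{38},-56 \right)}} = \frac{1}{2658 - \left(56 - \frac{11}{38}\right)} = \frac{1}{2658 + \left(-56 + 11 \cdot \frac{1}{38}\right)} = \frac{1}{2658 + \left(-56 + \frac{11}{38}\right)} = \frac{1}{2658 - \frac{2117}{38}} = \frac{1}{\frac{98887}{38}} = \frac{38}{98887}$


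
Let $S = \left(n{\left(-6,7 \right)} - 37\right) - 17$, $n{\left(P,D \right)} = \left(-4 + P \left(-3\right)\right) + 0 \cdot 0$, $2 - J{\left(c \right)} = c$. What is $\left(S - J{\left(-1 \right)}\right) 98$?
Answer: $-4214$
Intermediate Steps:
$J{\left(c \right)} = 2 - c$
$n{\left(P,D \right)} = -4 - 3 P$ ($n{\left(P,D \right)} = \left(-4 - 3 P\right) + 0 = -4 - 3 P$)
$S = -40$ ($S = \left(\left(-4 - -18\right) - 37\right) - 17 = \left(\left(-4 + 18\right) - 37\right) - 17 = \left(14 - 37\right) - 17 = -23 - 17 = -40$)
$\left(S - J{\left(-1 \right)}\right) 98 = \left(-40 - \left(2 - -1\right)\right) 98 = \left(-40 - \left(2 + 1\right)\right) 98 = \left(-40 - 3\right) 98 = \left(-43\right) 98 = -4214$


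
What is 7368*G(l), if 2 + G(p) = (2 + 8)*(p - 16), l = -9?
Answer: -1856736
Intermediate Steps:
G(p) = -162 + 10*p (G(p) = -2 + (2 + 8)*(p - 16) = -2 + 10*(-16 + p) = -2 + (-160 + 10*p) = -162 + 10*p)
7368*G(l) = 7368*(-162 + 10*(-9)) = 7368*(-162 - 90) = 7368*(-252) = -1856736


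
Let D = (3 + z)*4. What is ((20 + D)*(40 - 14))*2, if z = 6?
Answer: 2912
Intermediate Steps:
D = 36 (D = (3 + 6)*4 = 9*4 = 36)
((20 + D)*(40 - 14))*2 = ((20 + 36)*(40 - 14))*2 = (56*26)*2 = 1456*2 = 2912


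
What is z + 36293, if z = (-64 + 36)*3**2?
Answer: 36041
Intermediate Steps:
z = -252 (z = -28*9 = -252)
z + 36293 = -252 + 36293 = 36041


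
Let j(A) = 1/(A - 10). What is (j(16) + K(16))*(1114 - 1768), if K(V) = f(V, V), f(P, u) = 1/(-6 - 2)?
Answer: -109/4 ≈ -27.250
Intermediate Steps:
f(P, u) = -⅛ (f(P, u) = 1/(-8) = -⅛)
K(V) = -⅛
j(A) = 1/(-10 + A)
(j(16) + K(16))*(1114 - 1768) = (1/(-10 + 16) - ⅛)*(1114 - 1768) = (1/6 - ⅛)*(-654) = (⅙ - ⅛)*(-654) = (1/24)*(-654) = -109/4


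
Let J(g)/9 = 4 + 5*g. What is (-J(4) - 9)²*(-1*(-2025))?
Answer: 102515625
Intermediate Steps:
J(g) = 36 + 45*g (J(g) = 9*(4 + 5*g) = 36 + 45*g)
(-J(4) - 9)²*(-1*(-2025)) = (-(36 + 45*4) - 9)²*(-1*(-2025)) = (-(36 + 180) - 9)²*2025 = (-1*216 - 9)²*2025 = (-216 - 9)²*2025 = (-225)²*2025 = 50625*2025 = 102515625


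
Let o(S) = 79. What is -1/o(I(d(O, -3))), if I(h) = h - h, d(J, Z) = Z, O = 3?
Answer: -1/79 ≈ -0.012658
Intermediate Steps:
I(h) = 0
-1/o(I(d(O, -3))) = -1/79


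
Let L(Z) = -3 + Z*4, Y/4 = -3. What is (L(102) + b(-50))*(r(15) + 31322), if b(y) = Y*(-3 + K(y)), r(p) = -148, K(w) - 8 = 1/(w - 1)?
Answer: 182960206/17 ≈ 1.0762e+7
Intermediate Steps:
K(w) = 8 + 1/(-1 + w) (K(w) = 8 + 1/(w - 1) = 8 + 1/(-1 + w))
Y = -12 (Y = 4*(-3) = -12)
L(Z) = -3 + 4*Z
b(y) = 36 - 12*(-7 + 8*y)/(-1 + y) (b(y) = -12*(-3 + (-7 + 8*y)/(-1 + y)) = 36 - 12*(-7 + 8*y)/(-1 + y))
(L(102) + b(-50))*(r(15) + 31322) = ((-3 + 4*102) + 12*(4 - 5*(-50))/(-1 - 50))*(-148 + 31322) = ((-3 + 408) + 12*(4 + 250)/(-51))*31174 = (405 + 12*(-1/51)*254)*31174 = (405 - 1016/17)*31174 = (5869/17)*31174 = 182960206/17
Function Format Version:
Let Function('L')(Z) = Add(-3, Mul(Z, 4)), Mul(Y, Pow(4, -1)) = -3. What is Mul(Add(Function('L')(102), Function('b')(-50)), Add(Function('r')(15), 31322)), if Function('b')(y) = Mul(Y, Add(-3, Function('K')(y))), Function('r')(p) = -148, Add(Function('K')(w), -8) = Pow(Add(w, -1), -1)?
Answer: Rational(182960206, 17) ≈ 1.0762e+7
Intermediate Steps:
Function('K')(w) = Add(8, Pow(Add(-1, w), -1)) (Function('K')(w) = Add(8, Pow(Add(w, -1), -1)) = Add(8, Pow(Add(-1, w), -1)))
Y = -12 (Y = Mul(4, -3) = -12)
Function('L')(Z) = Add(-3, Mul(4, Z))
Function('b')(y) = Add(36, Mul(-12, Pow(Add(-1, y), -1), Add(-7, Mul(8, y)))) (Function('b')(y) = Mul(-12, Add(-3, Mul(Pow(Add(-1, y), -1), Add(-7, Mul(8, y))))) = Add(36, Mul(-12, Pow(Add(-1, y), -1), Add(-7, Mul(8, y)))))
Mul(Add(Function('L')(102), Function('b')(-50)), Add(Function('r')(15), 31322)) = Mul(Add(Add(-3, Mul(4, 102)), Mul(12, Pow(Add(-1, -50), -1), Add(4, Mul(-5, -50)))), Add(-148, 31322)) = Mul(Add(Add(-3, 408), Mul(12, Pow(-51, -1), Add(4, 250))), 31174) = Mul(Add(405, Mul(12, Rational(-1, 51), 254)), 31174) = Mul(Add(405, Rational(-1016, 17)), 31174) = Mul(Rational(5869, 17), 31174) = Rational(182960206, 17)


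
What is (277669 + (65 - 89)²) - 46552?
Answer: 231693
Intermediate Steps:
(277669 + (65 - 89)²) - 46552 = (277669 + (-24)²) - 46552 = (277669 + 576) - 46552 = 278245 - 46552 = 231693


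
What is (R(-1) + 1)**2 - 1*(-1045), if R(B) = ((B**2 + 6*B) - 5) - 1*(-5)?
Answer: 1061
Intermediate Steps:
R(B) = B**2 + 6*B (R(B) = (-5 + B**2 + 6*B) + 5 = B**2 + 6*B)
(R(-1) + 1)**2 - 1*(-1045) = (-(6 - 1) + 1)**2 - 1*(-1045) = (-1*5 + 1)**2 + 1045 = (-5 + 1)**2 + 1045 = (-4)**2 + 1045 = 16 + 1045 = 1061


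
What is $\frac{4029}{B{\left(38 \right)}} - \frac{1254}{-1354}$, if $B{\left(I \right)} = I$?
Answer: $\frac{2751459}{25726} \approx 106.95$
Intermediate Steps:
$\frac{4029}{B{\left(38 \right)}} - \frac{1254}{-1354} = \frac{4029}{38} - \frac{1254}{-1354} = 4029 \cdot \frac{1}{38} - - \frac{627}{677} = \frac{4029}{38} + \frac{627}{677} = \frac{2751459}{25726}$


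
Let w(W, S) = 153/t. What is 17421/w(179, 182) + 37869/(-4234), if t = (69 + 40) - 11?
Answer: 2407578805/215934 ≈ 11150.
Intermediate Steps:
t = 98 (t = 109 - 11 = 98)
w(W, S) = 153/98
17421/w(179, 182) + 37869/(-4234) = 17421/(153/98) + 37869/(-4234) = 17421*(98/153) + 37869*(-1/4234) = 569086/51 - 37869/4234 = 2407578805/215934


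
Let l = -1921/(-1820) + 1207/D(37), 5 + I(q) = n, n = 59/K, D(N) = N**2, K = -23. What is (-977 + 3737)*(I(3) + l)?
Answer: -1935140238/124579 ≈ -15533.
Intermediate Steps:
n = -59/23 (n = 59/(-23) = 59*(-1/23) = -59/23 ≈ -2.5652)
I(q) = -174/23 (I(q) = -5 - 59/23 = -174/23)
l = 4826589/2491580 (l = -1921/(-1820) + 1207/(37**2) = -1921*(-1/1820) + 1207/1369 = 1921/1820 + 1207*(1/1369) = 1921/1820 + 1207/1369 = 4826589/2491580 ≈ 1.9372)
(-977 + 3737)*(I(3) + l) = (-977 + 3737)*(-174/23 + 4826589/2491580) = 2760*(-322523373/57306340) = -1935140238/124579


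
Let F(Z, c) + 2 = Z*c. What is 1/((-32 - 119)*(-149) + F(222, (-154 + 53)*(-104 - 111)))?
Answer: 1/4843227 ≈ 2.0647e-7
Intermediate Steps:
F(Z, c) = -2 + Z*c
1/((-32 - 119)*(-149) + F(222, (-154 + 53)*(-104 - 111))) = 1/((-32 - 119)*(-149) + (-2 + 222*((-154 + 53)*(-104 - 111)))) = 1/(-151*(-149) + (-2 + 222*(-101*(-215)))) = 1/(22499 + (-2 + 222*21715)) = 1/(22499 + (-2 + 4820730)) = 1/(22499 + 4820728) = 1/4843227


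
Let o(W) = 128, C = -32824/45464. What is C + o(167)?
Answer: 723321/5683 ≈ 127.28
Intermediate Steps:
C = -4103/5683 (C = -32824*1/45464 = -4103/5683 ≈ -0.72198)
C + o(167) = -4103/5683 + 128 = 723321/5683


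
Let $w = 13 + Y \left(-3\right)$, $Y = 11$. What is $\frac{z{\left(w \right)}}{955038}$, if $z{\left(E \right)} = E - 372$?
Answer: $- \frac{28}{68217} \approx -0.00041045$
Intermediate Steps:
$w = -20$ ($w = 13 + 11 \left(-3\right) = 13 - 33 = -20$)
$z{\left(E \right)} = -372 + E$
$\frac{z{\left(w \right)}}{955038} = \frac{-372 - 20}{955038} = \left(-392\right) \frac{1}{955038} = - \frac{28}{68217}$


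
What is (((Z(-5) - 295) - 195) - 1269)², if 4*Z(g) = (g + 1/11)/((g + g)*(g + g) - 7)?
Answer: 1439152924609/465124 ≈ 3.0941e+6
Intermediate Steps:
Z(g) = (1/11 + g)/(4*(-7 + 4*g²)) (Z(g) = ((g + 1/11)/((g + g)*(g + g) - 7))/4 = ((g + 1/11)/((2*g)*(2*g) - 7))/4 = ((1/11 + g)/(4*g² - 7))/4 = ((1/11 + g)/(-7 + 4*g²))/4 = (1/11 + g)/(4*(-7 + 4*g²)))
(((Z(-5) - 295) - 195) - 1269)² = ((((1 + 11*(-5))/(44*(-7 + 4*(-5)²)) - 295) - 195) - 1269)² = ((((1 - 55)/(44*(-7 + 4*25)) - 295) - 195) - 1269)² = ((((1/44)*(-54)/(-7 + 100) - 295) - 195) - 1269)² = ((((1/44)*(-54)/93 - 295) - 195) - 1269)² = ((((1/44)*(1/93)*(-54) - 295) - 195) - 1269)² = (((-9/682 - 295) - 195) - 1269)² = ((-201199/682 - 195) - 1269)² = (-334189/682 - 1269)² = (-1199647/682)² = 1439152924609/465124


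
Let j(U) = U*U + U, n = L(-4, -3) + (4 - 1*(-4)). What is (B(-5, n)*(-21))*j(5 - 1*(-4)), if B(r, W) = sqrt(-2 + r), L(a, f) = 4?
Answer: -1890*I*sqrt(7) ≈ -5000.5*I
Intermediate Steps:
n = 12 (n = 4 + (4 - 1*(-4)) = 4 + (4 + 4) = 4 + 8 = 12)
j(U) = U + U**2 (j(U) = U**2 + U = U + U**2)
(B(-5, n)*(-21))*j(5 - 1*(-4)) = (sqrt(-2 - 5)*(-21))*((5 - 1*(-4))*(1 + (5 - 1*(-4)))) = (sqrt(-7)*(-21))*((5 + 4)*(1 + (5 + 4))) = ((I*sqrt(7))*(-21))*(9*(1 + 9)) = (-21*I*sqrt(7))*(9*10) = -21*I*sqrt(7)*90 = -1890*I*sqrt(7)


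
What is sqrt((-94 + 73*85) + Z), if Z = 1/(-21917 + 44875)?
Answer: sqrt(3220923350762)/22958 ≈ 78.173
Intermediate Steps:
Z = 1/22958 ≈ 4.3558e-5
sqrt((-94 + 73*85) + Z) = sqrt((-94 + 73*85) + 1/22958) = sqrt((-94 + 6205) + 1/22958) = sqrt(6111 + 1/22958) = sqrt(140296339/22958) = sqrt(3220923350762)/22958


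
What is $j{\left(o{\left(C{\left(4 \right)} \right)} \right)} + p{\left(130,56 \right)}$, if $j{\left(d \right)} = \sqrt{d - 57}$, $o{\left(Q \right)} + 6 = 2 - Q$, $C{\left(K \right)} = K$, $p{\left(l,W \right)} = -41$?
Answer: $-41 + i \sqrt{65} \approx -41.0 + 8.0623 i$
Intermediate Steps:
$o{\left(Q \right)} = -4 - Q$ ($o{\left(Q \right)} = -6 - \left(-2 + Q\right) = -4 - Q$)
$j{\left(d \right)} = \sqrt{-57 + d}$
$j{\left(o{\left(C{\left(4 \right)} \right)} \right)} + p{\left(130,56 \right)} = \sqrt{-57 - 8} - 41 = \sqrt{-65} - 41 = i \sqrt{65} - 41 = -41 + i \sqrt{65}$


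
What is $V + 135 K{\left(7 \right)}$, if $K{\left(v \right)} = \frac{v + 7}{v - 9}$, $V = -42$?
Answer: $-987$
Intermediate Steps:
$K{\left(v \right)} = \frac{7 + v}{-9 + v}$
$V + 135 K{\left(7 \right)} = -42 + 135 \frac{7 + 7}{-9 + 7} = -42 + 135 \frac{1}{-2} \cdot 14 = -42 + 135 \left(\left(- \frac{1}{2}\right) 14\right) = -42 + 135 \left(-7\right) = -42 - 945 = -987$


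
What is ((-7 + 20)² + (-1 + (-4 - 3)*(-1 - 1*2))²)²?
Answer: 323761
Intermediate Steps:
((-7 + 20)² + (-1 + (-4 - 3)*(-1 - 1*2))²)² = (13² + (-1 - 7*(-1 - 2))²)² = (169 + (-1 - 7*(-3))²)² = (169 + (-1 + 21)²)² = (169 + 20²)² = (169 + 400)² = 569² = 323761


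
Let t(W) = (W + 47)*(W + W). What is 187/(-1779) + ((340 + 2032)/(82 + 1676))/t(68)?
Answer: -142704657/1358717180 ≈ -0.10503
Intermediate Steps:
t(W) = 2*W*(47 + W) (t(W) = (47 + W)*(2*W) = 2*W*(47 + W))
187/(-1779) + ((340 + 2032)/(82 + 1676))/t(68) = 187/(-1779) + ((340 + 2032)/(82 + 1676))/((2*68*(47 + 68))) = 187*(-1/1779) + (2372/1758)/((2*68*115)) = -187/1779 + (2372*(1/1758))/15640 = -187/1779 + (1186/879)*(1/15640) = -187/1779 + 593/6873780 = -142704657/1358717180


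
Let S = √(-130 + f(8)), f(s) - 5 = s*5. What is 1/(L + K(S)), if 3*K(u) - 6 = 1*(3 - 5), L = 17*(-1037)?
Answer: -3/52883 ≈ -5.6729e-5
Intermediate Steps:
f(s) = 5 + 5*s (f(s) = 5 + s*5 = 5 + 5*s)
L = -17629
S = I*√85 (S = √(-130 + (5 + 5*8)) = √(-130 + (5 + 40)) = √(-130 + 45) = √(-85) = I*√85 ≈ 9.2195*I)
K(u) = 4/3 (K(u) = 2 + (1*(3 - 5))/3 = 2 + (1*(-2))/3 = 2 + (⅓)*(-2) = 2 - ⅔ = 4/3)
1/(L + K(S)) = 1/(-17629 + 4/3) = 1/(-52883/3) = -3/52883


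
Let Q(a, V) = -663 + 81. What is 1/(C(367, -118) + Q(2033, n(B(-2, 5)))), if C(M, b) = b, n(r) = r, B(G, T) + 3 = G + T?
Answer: -1/700 ≈ -0.0014286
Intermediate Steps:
B(G, T) = -3 + G + T (B(G, T) = -3 + (G + T) = -3 + G + T)
Q(a, V) = -582
1/(C(367, -118) + Q(2033, n(B(-2, 5)))) = 1/(-118 - 582) = 1/(-700) = -1/700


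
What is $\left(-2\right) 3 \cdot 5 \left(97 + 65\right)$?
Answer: $-4860$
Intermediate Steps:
$\left(-2\right) 3 \cdot 5 \left(97 + 65\right) = \left(-6\right) 5 \cdot 162 = \left(-30\right) 162 = -4860$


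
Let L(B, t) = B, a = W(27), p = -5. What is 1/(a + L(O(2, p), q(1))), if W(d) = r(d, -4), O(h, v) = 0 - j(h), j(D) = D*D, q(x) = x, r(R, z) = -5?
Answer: -⅑ ≈ -0.11111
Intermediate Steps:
j(D) = D²
O(h, v) = -h² (O(h, v) = 0 - h² = -h²)
W(d) = -5
a = -5
1/(a + L(O(2, p), q(1))) = 1/(-5 - 1*2²) = 1/(-5 - 1*4) = 1/(-5 - 4) = 1/(-9) = -⅑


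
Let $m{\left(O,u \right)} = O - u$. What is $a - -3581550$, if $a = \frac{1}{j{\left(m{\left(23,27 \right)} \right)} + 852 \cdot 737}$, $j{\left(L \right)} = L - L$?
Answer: $\frac{2248941202201}{627924} \approx 3.5816 \cdot 10^{6}$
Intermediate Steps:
$j{\left(L \right)} = 0$
$a = \frac{1}{627924}$ ($a = \frac{1}{0 + 852 \cdot 737} = \frac{1}{0 + 627924} = \frac{1}{627924} \approx 1.5925 \cdot 10^{-6}$)
$a - -3581550 = \frac{1}{627924} - -3581550 = \frac{1}{627924} + 3581550 = \frac{2248941202201}{627924}$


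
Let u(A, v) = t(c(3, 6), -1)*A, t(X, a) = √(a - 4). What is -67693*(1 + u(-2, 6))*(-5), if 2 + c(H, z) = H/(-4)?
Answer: 338465 - 676930*I*√5 ≈ 3.3847e+5 - 1.5137e+6*I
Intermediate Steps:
c(H, z) = -2 - H/4 (c(H, z) = -2 + H/(-4) = -2 + H*(-¼) = -2 - H/4)
t(X, a) = √(-4 + a)
u(A, v) = I*A*√5 (u(A, v) = √(-4 - 1)*A = √(-5)*A = (I*√5)*A = I*A*√5)
-67693*(1 + u(-2, 6))*(-5) = -67693*(1 + I*(-2)*√5)*(-5) = -67693*(1 - 2*I*√5)*(-5) = -67693*(-5 + 10*I*√5) = 338465 - 676930*I*√5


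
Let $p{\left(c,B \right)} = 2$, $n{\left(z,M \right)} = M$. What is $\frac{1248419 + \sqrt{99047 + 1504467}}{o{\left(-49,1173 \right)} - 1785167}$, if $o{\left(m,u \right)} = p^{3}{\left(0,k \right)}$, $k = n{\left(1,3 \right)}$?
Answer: $- \frac{1248419}{1785159} - \frac{\sqrt{1603514}}{1785159} \approx -0.70004$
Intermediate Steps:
$k = 3$
$o{\left(m,u \right)} = 8$ ($o{\left(m,u \right)} = 2^{3} = 8$)
$\frac{1248419 + \sqrt{99047 + 1504467}}{o{\left(-49,1173 \right)} - 1785167} = \frac{1248419 + \sqrt{99047 + 1504467}}{8 - 1785167} = \frac{1248419 + \sqrt{1603514}}{-1785159} = \left(1248419 + \sqrt{1603514}\right) \left(- \frac{1}{1785159}\right) = - \frac{1248419}{1785159} - \frac{\sqrt{1603514}}{1785159}$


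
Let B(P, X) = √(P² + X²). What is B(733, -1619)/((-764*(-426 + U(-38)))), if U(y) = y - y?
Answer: 5*√126338/325464 ≈ 0.0054605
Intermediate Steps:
U(y) = 0
B(733, -1619)/((-764*(-426 + U(-38)))) = √(733² + (-1619)²)/((-764*(-426 + 0))) = √(537289 + 2621161)/((-764*(-426))) = √3158450/325464 = (5*√126338)*(1/325464) = 5*√126338/325464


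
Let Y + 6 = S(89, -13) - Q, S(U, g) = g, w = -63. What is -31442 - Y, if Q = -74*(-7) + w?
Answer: -30968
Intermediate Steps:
Q = 455 (Q = -74*(-7) - 63 = 518 - 63 = 455)
Y = -474 (Y = -6 + (-13 - 1*455) = -6 + (-13 - 455) = -6 - 468 = -474)
-31442 - Y = -31442 - 1*(-474) = -31442 + 474 = -30968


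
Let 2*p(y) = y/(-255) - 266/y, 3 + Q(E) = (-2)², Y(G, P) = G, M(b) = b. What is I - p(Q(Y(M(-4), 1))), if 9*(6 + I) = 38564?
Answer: 6750193/1530 ≈ 4411.9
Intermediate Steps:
Q(E) = 1 (Q(E) = -3 + (-2)² = -3 + 4 = 1)
p(y) = -133/y - y/510 (p(y) = (y/(-255) - 266/y)/2 = (y*(-1/255) - 266/y)/2 = (-y/255 - 266/y)/2 = (-266/y - y/255)/2 = -133/y - y/510)
I = 38510/9 (I = -6 + (⅑)*38564 = -6 + 38564/9 = 38510/9 ≈ 4278.9)
I - p(Q(Y(M(-4), 1))) = 38510/9 - (-133/1 - 1/510*1) = 38510/9 - (-133*1 - 1/510) = 38510/9 - (-133 - 1/510) = 38510/9 - 1*(-67831/510) = 38510/9 + 67831/510 = 6750193/1530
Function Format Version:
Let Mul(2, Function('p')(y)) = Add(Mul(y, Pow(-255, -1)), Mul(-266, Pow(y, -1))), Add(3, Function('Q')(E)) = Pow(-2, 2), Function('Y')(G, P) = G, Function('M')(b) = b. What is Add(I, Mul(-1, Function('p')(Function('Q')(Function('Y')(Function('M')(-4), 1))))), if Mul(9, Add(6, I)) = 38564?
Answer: Rational(6750193, 1530) ≈ 4411.9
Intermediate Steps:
Function('Q')(E) = 1 (Function('Q')(E) = Add(-3, Pow(-2, 2)) = Add(-3, 4) = 1)
Function('p')(y) = Add(Mul(-133, Pow(y, -1)), Mul(Rational(-1, 510), y)) (Function('p')(y) = Mul(Rational(1, 2), Add(Mul(y, Pow(-255, -1)), Mul(-266, Pow(y, -1)))) = Mul(Rational(1, 2), Add(Mul(y, Rational(-1, 255)), Mul(-266, Pow(y, -1)))) = Mul(Rational(1, 2), Add(Mul(Rational(-1, 255), y), Mul(-266, Pow(y, -1)))) = Mul(Rational(1, 2), Add(Mul(-266, Pow(y, -1)), Mul(Rational(-1, 255), y))) = Add(Mul(-133, Pow(y, -1)), Mul(Rational(-1, 510), y)))
I = Rational(38510, 9) (I = Add(-6, Mul(Rational(1, 9), 38564)) = Add(-6, Rational(38564, 9)) = Rational(38510, 9) ≈ 4278.9)
Add(I, Mul(-1, Function('p')(Function('Q')(Function('Y')(Function('M')(-4), 1))))) = Add(Rational(38510, 9), Mul(-1, Add(Mul(-133, Pow(1, -1)), Mul(Rational(-1, 510), 1)))) = Add(Rational(38510, 9), Mul(-1, Add(Mul(-133, 1), Rational(-1, 510)))) = Add(Rational(38510, 9), Mul(-1, Add(-133, Rational(-1, 510)))) = Add(Rational(38510, 9), Mul(-1, Rational(-67831, 510))) = Add(Rational(38510, 9), Rational(67831, 510)) = Rational(6750193, 1530)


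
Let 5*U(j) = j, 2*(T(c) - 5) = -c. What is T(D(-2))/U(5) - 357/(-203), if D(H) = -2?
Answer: 225/29 ≈ 7.7586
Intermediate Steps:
T(c) = 5 - c/2 (T(c) = 5 + (-c)/2 = 5 - c/2)
U(j) = j/5
T(D(-2))/U(5) - 357/(-203) = (5 - 1/2*(-2))/(((1/5)*5)) - 357/(-203) = (5 + 1)/1 - 357*(-1/203) = 6*1 + 51/29 = 6 + 51/29 = 225/29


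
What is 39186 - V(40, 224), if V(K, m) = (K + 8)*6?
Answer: 38898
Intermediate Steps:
V(K, m) = 48 + 6*K (V(K, m) = (8 + K)*6 = 48 + 6*K)
39186 - V(40, 224) = 39186 - (48 + 6*40) = 39186 - (48 + 240) = 39186 - 1*288 = 39186 - 288 = 38898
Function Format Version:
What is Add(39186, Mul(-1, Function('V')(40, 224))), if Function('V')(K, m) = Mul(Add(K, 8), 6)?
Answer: 38898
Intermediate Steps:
Function('V')(K, m) = Add(48, Mul(6, K)) (Function('V')(K, m) = Mul(Add(8, K), 6) = Add(48, Mul(6, K)))
Add(39186, Mul(-1, Function('V')(40, 224))) = Add(39186, Mul(-1, Add(48, Mul(6, 40)))) = Add(39186, Mul(-1, Add(48, 240))) = Add(39186, Mul(-1, 288)) = Add(39186, -288) = 38898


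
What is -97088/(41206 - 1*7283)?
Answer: -97088/33923 ≈ -2.8620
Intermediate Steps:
-97088/(41206 - 1*7283) = -97088/(41206 - 7283) = -97088/33923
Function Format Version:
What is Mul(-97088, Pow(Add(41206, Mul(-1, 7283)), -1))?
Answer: Rational(-97088, 33923) ≈ -2.8620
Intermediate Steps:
Mul(-97088, Pow(Add(41206, Mul(-1, 7283)), -1)) = Mul(-97088, Pow(Add(41206, -7283), -1)) = Mul(-97088, Pow(33923, -1)) = Mul(-97088, Rational(1, 33923)) = Rational(-97088, 33923)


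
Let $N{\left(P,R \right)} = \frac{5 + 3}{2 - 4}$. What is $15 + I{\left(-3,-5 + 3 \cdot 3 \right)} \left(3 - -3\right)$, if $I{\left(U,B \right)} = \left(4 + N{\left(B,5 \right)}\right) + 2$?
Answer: $27$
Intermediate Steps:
$N{\left(P,R \right)} = -4$ ($N{\left(P,R \right)} = \frac{8}{-2} = 8 \left(- \frac{1}{2}\right) = -4$)
$I{\left(U,B \right)} = 2$ ($I{\left(U,B \right)} = \left(4 - 4\right) + 2 = 0 + 2 = 2$)
$15 + I{\left(-3,-5 + 3 \cdot 3 \right)} \left(3 - -3\right) = 15 + 2 \left(3 - -3\right) = 15 + 2 \left(3 + 3\right) = 15 + 2 \cdot 6 = 15 + 12 = 27$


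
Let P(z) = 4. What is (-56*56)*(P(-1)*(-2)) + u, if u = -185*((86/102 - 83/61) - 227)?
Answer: 208993063/3111 ≈ 67179.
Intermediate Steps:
u = 130944295/3111 (u = -185*((86*(1/102) - 83*1/61) - 227) = -185*((43/51 - 83/61) - 227) = -185*(-1610/3111 - 227) = -185*(-707807/3111) = 130944295/3111 ≈ 42091.)
(-56*56)*(P(-1)*(-2)) + u = (-56*56)*(4*(-2)) + 130944295/3111 = -3136*(-8) + 130944295/3111 = 25088 + 130944295/3111 = 208993063/3111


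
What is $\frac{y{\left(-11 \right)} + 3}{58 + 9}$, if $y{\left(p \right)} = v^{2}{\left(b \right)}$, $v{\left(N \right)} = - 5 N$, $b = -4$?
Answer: $\frac{403}{67} \approx 6.0149$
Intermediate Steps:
$y{\left(p \right)} = 400$ ($y{\left(p \right)} = \left(\left(-5\right) \left(-4\right)\right)^{2} = 20^{2} = 400$)
$\frac{y{\left(-11 \right)} + 3}{58 + 9} = \frac{400 + 3}{58 + 9} = \frac{403}{67}$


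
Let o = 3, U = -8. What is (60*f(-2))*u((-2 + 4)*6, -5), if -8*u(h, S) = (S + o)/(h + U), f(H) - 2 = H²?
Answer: 45/2 ≈ 22.500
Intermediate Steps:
f(H) = 2 + H²
u(h, S) = -(3 + S)/(8*(-8 + h)) (u(h, S) = -(S + 3)/(8*(h - 8)) = -(3 + S)/(8*(-8 + h)))
(60*f(-2))*u((-2 + 4)*6, -5) = (60*(2 + (-2)²))*((-3 - 1*(-5))/(8*(-8 + (-2 + 4)*6))) = (60*(2 + 4))*((-3 + 5)/(8*(-8 + 2*6))) = (60*6)*((⅛)*2/(-8 + 12)) = 360*((⅛)*2/4) = 360*((⅛)*(¼)*2) = 360*(1/16) = 45/2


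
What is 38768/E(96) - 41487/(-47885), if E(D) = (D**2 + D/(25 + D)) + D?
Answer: 16960914391/3372444780 ≈ 5.0293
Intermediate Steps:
E(D) = D + D**2 + D/(25 + D) (E(D) = (D**2 + D/(25 + D)) + D = D + D**2 + D/(25 + D))
38768/E(96) - 41487/(-47885) = 38768/((96*(26 + 96**2 + 26*96)/(25 + 96))) - 41487/(-47885) = 38768/((96*(26 + 9216 + 2496)/121)) - 41487*(-1/47885) = 38768/((96*(1/121)*11738)) + 41487/47885 = 38768/(1126848/121) + 41487/47885 = 38768*(121/1126848) + 41487/47885 = 293183/70428 + 41487/47885 = 16960914391/3372444780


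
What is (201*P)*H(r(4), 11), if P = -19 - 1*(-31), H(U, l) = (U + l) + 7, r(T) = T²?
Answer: 82008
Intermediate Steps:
H(U, l) = 7 + U + l
P = 12 (P = -19 + 31 = 12)
(201*P)*H(r(4), 11) = (201*12)*(7 + 4² + 11) = 2412*(7 + 16 + 11) = 2412*34 = 82008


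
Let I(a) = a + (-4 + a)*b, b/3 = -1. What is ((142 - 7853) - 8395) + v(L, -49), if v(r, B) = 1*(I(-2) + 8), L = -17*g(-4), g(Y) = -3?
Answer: -16082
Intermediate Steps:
b = -3 (b = 3*(-1) = -3)
L = 51 (L = -17*(-3) = 51)
I(a) = 12 - 2*a (I(a) = a + (-4 + a)*(-3) = a + (12 - 3*a) = 12 - 2*a)
v(r, B) = 24 (v(r, B) = 1*((12 - 2*(-2)) + 8) = 1*((12 + 4) + 8) = 1*(16 + 8) = 1*24 = 24)
((142 - 7853) - 8395) + v(L, -49) = ((142 - 7853) - 8395) + 24 = (-7711 - 8395) + 24 = -16106 + 24 = -16082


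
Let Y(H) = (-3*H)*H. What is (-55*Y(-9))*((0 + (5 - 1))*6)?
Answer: 320760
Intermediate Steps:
Y(H) = -3*H²
(-55*Y(-9))*((0 + (5 - 1))*6) = (-(-165)*(-9)²)*((0 + (5 - 1))*6) = (-(-165)*81)*((0 + 4)*6) = (-55*(-243))*(4*6) = 13365*24 = 320760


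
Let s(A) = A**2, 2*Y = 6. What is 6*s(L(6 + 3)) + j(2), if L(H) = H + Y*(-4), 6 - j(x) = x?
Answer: 58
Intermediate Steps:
Y = 3 (Y = (1/2)*6 = 3)
j(x) = 6 - x
L(H) = -12 + H (L(H) = H + 3*(-4) = H - 12 = -12 + H)
6*s(L(6 + 3)) + j(2) = 6*(-12 + (6 + 3))**2 + (6 - 1*2) = 6*(-12 + 9)**2 + (6 - 2) = 6*(-3)**2 + 4 = 6*9 + 4 = 54 + 4 = 58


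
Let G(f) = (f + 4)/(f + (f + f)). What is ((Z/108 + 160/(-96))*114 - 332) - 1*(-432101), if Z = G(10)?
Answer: 116526463/270 ≈ 4.3158e+5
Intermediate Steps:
G(f) = (4 + f)/(3*f) (G(f) = (4 + f)/(f + 2*f) = (4 + f)/((3*f)) = (4 + f)*(1/(3*f)) = (4 + f)/(3*f))
Z = 7/15 (Z = (1/3)*(4 + 10)/10 = (1/3)*(1/10)*14 = 7/15 ≈ 0.46667)
((Z/108 + 160/(-96))*114 - 332) - 1*(-432101) = (((7/15)/108 + 160/(-96))*114 - 332) - 1*(-432101) = (((7/15)*(1/108) + 160*(-1/96))*114 - 332) + 432101 = ((7/1620 - 5/3)*114 - 332) + 432101 = (-2693/1620*114 - 332) + 432101 = (-51167/270 - 332) + 432101 = -140807/270 + 432101 = 116526463/270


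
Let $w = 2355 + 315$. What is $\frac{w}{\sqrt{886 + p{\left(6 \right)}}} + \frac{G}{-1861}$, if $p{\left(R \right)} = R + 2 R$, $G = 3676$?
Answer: $- \frac{3676}{1861} + \frac{1335 \sqrt{226}}{226} \approx 86.828$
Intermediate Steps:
$p{\left(R \right)} = 3 R$
$w = 2670$
$\frac{w}{\sqrt{886 + p{\left(6 \right)}}} + \frac{G}{-1861} = \frac{2670}{\sqrt{886 + 3 \cdot 6}} + \frac{3676}{-1861} = \frac{2670}{\sqrt{886 + 18}} + 3676 \left(- \frac{1}{1861}\right) = \frac{2670}{\sqrt{904}} - \frac{3676}{1861} = \frac{2670}{2 \sqrt{226}} - \frac{3676}{1861} = 2670 \frac{\sqrt{226}}{452} - \frac{3676}{1861} = \frac{1335 \sqrt{226}}{226} - \frac{3676}{1861} = - \frac{3676}{1861} + \frac{1335 \sqrt{226}}{226}$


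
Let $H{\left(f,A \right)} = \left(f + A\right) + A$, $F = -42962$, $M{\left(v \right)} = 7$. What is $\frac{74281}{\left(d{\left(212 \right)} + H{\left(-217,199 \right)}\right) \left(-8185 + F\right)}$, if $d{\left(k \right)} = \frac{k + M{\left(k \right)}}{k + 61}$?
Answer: $- \frac{6759571}{846175968} \approx -0.0079884$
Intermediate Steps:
$H{\left(f,A \right)} = f + 2 A$ ($H{\left(f,A \right)} = \left(A + f\right) + A = f + 2 A$)
$d{\left(k \right)} = \frac{7 + k}{61 + k}$ ($d{\left(k \right)} = \frac{k + 7}{k + 61} = \frac{7 + k}{61 + k}$)
$\frac{74281}{\left(d{\left(212 \right)} + H{\left(-217,199 \right)}\right) \left(-8185 + F\right)} = \frac{74281}{\left(\frac{7 + 212}{61 + 212} + \left(-217 + 2 \cdot 199\right)\right) \left(-8185 - 42962\right)} = \frac{74281}{\left(\frac{1}{273} \cdot 219 + \left(-217 + 398\right)\right) \left(-51147\right)} = \frac{74281}{\left(\frac{1}{273} \cdot 219 + 181\right) \left(-51147\right)} = \frac{74281}{\left(\frac{73}{91} + 181\right) \left(-51147\right)} = \frac{74281}{\frac{16544}{91} \left(-51147\right)} = \frac{74281}{- \frac{846175968}{91}} = 74281 \left(- \frac{91}{846175968}\right) = - \frac{6759571}{846175968}$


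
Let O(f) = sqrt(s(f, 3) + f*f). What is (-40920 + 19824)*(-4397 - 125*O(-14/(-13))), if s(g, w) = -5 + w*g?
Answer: 92759112 + 2637000*I*sqrt(103)/13 ≈ 9.2759e+7 + 2.0587e+6*I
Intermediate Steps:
s(g, w) = -5 + g*w
O(f) = sqrt(-5 + f**2 + 3*f) (O(f) = sqrt((-5 + f*3) + f*f) = sqrt((-5 + 3*f) + f**2) = sqrt(-5 + f**2 + 3*f))
(-40920 + 19824)*(-4397 - 125*O(-14/(-13))) = (-40920 + 19824)*(-4397 - 125*sqrt(-5 + (-14/(-13))**2 + 3*(-14/(-13)))) = -21096*(-4397 - 125*sqrt(-5 + (-14*(-1/13))**2 + 3*(-14*(-1/13)))) = -21096*(-4397 - 125*sqrt(-5 + (14/13)**2 + 3*(14/13))) = -21096*(-4397 - 125*sqrt(-5 + 196/169 + 42/13)) = -21096*(-4397 - 125*I*sqrt(103)/13) = 92759112 + 2637000*I*sqrt(103)/13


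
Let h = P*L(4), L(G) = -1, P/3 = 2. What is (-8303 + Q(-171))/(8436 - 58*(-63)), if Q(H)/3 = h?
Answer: -8321/12090 ≈ -0.68825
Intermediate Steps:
P = 6 (P = 3*2 = 6)
h = -6 (h = 6*(-1) = -6)
Q(H) = -18 (Q(H) = 3*(-6) = -18)
(-8303 + Q(-171))/(8436 - 58*(-63)) = (-8303 - 18)/(8436 - 58*(-63)) = -8321/(8436 + 3654) = -8321/12090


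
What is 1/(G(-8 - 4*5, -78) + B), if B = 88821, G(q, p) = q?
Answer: 1/88793 ≈ 1.1262e-5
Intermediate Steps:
1/(G(-8 - 4*5, -78) + B) = 1/((-8 - 4*5) + 88821) = 1/((-8 - 20) + 88821) = 1/(-28 + 88821) = 1/88793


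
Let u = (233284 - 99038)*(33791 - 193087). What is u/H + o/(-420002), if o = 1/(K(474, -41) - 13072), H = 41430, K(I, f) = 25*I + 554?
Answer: -2999881157548804373/5811828075240 ≈ -5.1617e+5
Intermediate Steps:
K(I, f) = 554 + 25*I
u = -21384850816 (u = 134246*(-159296) = -21384850816)
o = -1/668 (o = 1/((554 + 25*474) - 13072) = 1/((554 + 11850) - 13072) = 1/(12404 - 13072) = 1/(-668) = -1/668 ≈ -0.0014970)
u/H + o/(-420002) = -21384850816/41430 - 1/668/(-420002) = -21384850816*1/41430 - 1/668*(-1/420002) = -10692425408/20715 + 1/280561336 = -2999881157548804373/5811828075240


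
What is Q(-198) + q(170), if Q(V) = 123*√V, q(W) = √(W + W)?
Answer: 2*√85 + 369*I*√22 ≈ 18.439 + 1730.8*I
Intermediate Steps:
q(W) = √2*√W (q(W) = √(2*W) = √2*√W)
Q(-198) + q(170) = 123*√(-198) + √2*√170 = 123*(3*I*√22) + 2*√85 = 369*I*√22 + 2*√85 = 2*√85 + 369*I*√22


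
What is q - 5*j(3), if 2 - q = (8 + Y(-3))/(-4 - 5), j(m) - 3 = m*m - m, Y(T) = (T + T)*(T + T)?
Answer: -343/9 ≈ -38.111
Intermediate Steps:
Y(T) = 4*T² (Y(T) = (2*T)*(2*T) = 4*T²)
j(m) = 3 + m² - m (j(m) = 3 + (m*m - m) = 3 + (m² - m) = 3 + m² - m)
q = 62/9 (q = 2 - (8 + 4*(-3)²)/(-4 - 5) = 2 - (8 + 4*9)/(-9) = 2 - (8 + 36)*(-1)/9 = 2 - 44*(-1)/9 = 2 - 1*(-44/9) = 2 + 44/9 = 62/9 ≈ 6.8889)
q - 5*j(3) = 62/9 - 5*(3 + 3² - 1*3) = 62/9 - 5*(3 + 9 - 3) = 62/9 - 5*9 = 62/9 - 45 = -343/9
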